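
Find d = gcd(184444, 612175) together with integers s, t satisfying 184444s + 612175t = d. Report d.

1

Euclidean algorithm:
612175 = 3·184444 + 58843
184444 = 3·58843 + 7915
58843 = 7·7915 + 3438
7915 = 2·3438 + 1039
3438 = 3·1039 + 321
1039 = 3·321 + 76
321 = 4·76 + 17
76 = 4·17 + 8
17 = 2·8 + 1
8 = 8·1 + 0
gcd(184444, 612175) = 1.
Back-substituting:
1 = 17 − 2·8
1 = −2·76 + 9·17
1 = 9·321 − 38·76
1 = −38·1039 + 123·321
1 = 123·3438 − 407·1039
1 = −407·7915 + 937·3438
1 = 937·58843 − 6966·7915
1 = −6966·184444 + 21835·58843
1 = 21835·612175 − 72471·184444
So 1 = (21835)·612175 + (-72471)·184444.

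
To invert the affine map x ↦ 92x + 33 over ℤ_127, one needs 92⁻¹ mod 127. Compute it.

29

Run Euclid on (127, 92):
127 = 1*92 + 35
92 = 2*35 + 22
35 = 1*22 + 13
22 = 1*13 + 9
13 = 1*9 + 4
9 = 2*4 + 1
4 = 4*1 + 0
The gcd is 1. Working backward:
1 = 9 − 2·4
1 = −2·13 + 3·9
1 = 3·22 − 5·13
1 = −5·35 + 8·22
1 = 8·92 − 21·35
1 = −21·127 + 29·92
So 92·29 ≡ 1 (mod 127).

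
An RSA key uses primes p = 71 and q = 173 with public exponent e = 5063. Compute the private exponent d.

2447

φ(n) = (p−1)(q−1) = 70·172 = 12040.
Need d with 5063·d ≡ 1 (mod 12040). Apply the extended Euclidean algorithm:
12040 = 2·5063 + 1914
5063 = 2·1914 + 1235
1914 = 1·1235 + 679
1235 = 1·679 + 556
679 = 1·556 + 123
556 = 4·123 + 64
123 = 1·64 + 59
64 = 1·59 + 5
59 = 11·5 + 4
5 = 1·4 + 1
4 = 4·1 + 0
Back-substitute:
1 = 5 − 4
1 = −59 + 12·5
1 = 12·64 − 13·59
1 = −13·123 + 25·64
1 = 25·556 − 113·123
1 = −113·679 + 138·556
1 = 138·1235 − 251·679
1 = −251·1914 + 389·1235
1 = 389·5063 − 1029·1914
1 = −1029·12040 + 2447·5063
So 5063·2447 ≡ 1 (mod 12040), hence d = 2447.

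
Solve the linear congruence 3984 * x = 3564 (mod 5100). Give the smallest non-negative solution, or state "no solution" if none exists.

First find gcd(3984, 5100):
5100 = 1·3984 + 1116
3984 = 3·1116 + 636
1116 = 1·636 + 480
636 = 1·480 + 156
480 = 3·156 + 12
156 = 13·12 + 0
gcd = 12 and 12 | 3564, so solutions exist. Divide through by 12: 332x ≡ 297 (mod 425).
Now find 332⁻¹ mod 425:
425 = 1×332 + 93
332 = 3×93 + 53
93 = 1×53 + 40
53 = 1×40 + 13
40 = 3×13 + 1
13 = 13×1 + 0
Back-substitute:
1 = 40 − 3·13
1 = −3·53 + 4·40
1 = 4·93 − 7·53
1 = −7·332 + 25·93
1 = 25·425 − 32·332
So 332·(-32) ≡ 1 (mod 425), i.e. 332⁻¹ ≡ 393.
Then x ≡ 393·297 ≡ 271 (mod 425); the smallest non-negative solution is x = 271.

271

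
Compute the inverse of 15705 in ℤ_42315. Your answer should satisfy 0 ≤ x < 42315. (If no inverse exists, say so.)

no inverse exists

Euclidean algorithm on 42315, 15705:
42315 = 2·15705 + 10905
15705 = 1·10905 + 4800
10905 = 2·4800 + 1305
4800 = 3·1305 + 885
1305 = 1·885 + 420
885 = 2·420 + 45
420 = 9·45 + 15
45 = 3·15 + 0
The gcd is 15, not 1, hence no inverse exists.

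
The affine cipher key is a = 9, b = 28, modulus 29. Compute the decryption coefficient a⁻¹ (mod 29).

13

Apply the Euclidean algorithm to 29 and 9:
29 = 3*9 + 2
9 = 4*2 + 1
2 = 2*1 + 0
gcd = 1, so the inverse exists. Back-substitute:
1 = 9 − 4·2
1 = −4·29 + 13·9
So 9·13 ≡ 1 (mod 29).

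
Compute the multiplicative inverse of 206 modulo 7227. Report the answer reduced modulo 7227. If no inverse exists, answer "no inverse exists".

3824

Extended Euclidean algorithm:
7227 = 35·206 + 17
206 = 12·17 + 2
17 = 8·2 + 1
2 = 2·1 + 0
Since gcd(206, 7227) = 1, back-substitute to write 1 as a combination:
1 = 17 − 8·2
1 = −8·206 + 97·17
1 = 97·7227 − 3403·206
Thus 206·(-3403) ≡ 1 (mod 7227); reducing, -3403 mod 7227 = 3824.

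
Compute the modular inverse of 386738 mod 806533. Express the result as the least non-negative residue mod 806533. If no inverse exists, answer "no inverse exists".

gcd(806533, 386738) by repeated division:
806533 = 2×386738 + 33057
386738 = 11×33057 + 23111
33057 = 1×23111 + 9946
23111 = 2×9946 + 3219
9946 = 3×3219 + 289
3219 = 11×289 + 40
289 = 7×40 + 9
40 = 4×9 + 4
9 = 2×4 + 1
4 = 4×1 + 0
Since gcd(386738, 806533) = 1, back-substitute to write 1 as a combination:
1 = 9 − 2·4
1 = −2·40 + 9·9
1 = 9·289 − 65·40
1 = −65·3219 + 724·289
1 = 724·9946 − 2237·3219
1 = −2237·23111 + 5198·9946
1 = 5198·33057 − 7435·23111
1 = −7435·386738 + 86983·33057
1 = 86983·806533 − 181401·386738
Thus 386738·(-181401) ≡ 1 (mod 806533); reducing, -181401 mod 806533 = 625132.

625132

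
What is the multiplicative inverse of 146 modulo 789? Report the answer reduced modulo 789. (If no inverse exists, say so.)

Run Euclid on (789, 146):
789 = 5*146 + 59
146 = 2*59 + 28
59 = 2*28 + 3
28 = 9*3 + 1
3 = 3*1 + 0
gcd = 1, so the inverse exists. Back-substitute:
1 = 28 − 9·3
1 = −9·59 + 19·28
1 = 19·146 − 47·59
1 = −47·789 + 254·146
So 146·254 ≡ 1 (mod 789).

254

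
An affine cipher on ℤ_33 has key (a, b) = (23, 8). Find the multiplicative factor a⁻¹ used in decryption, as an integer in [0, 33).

Run Euclid on (33, 23):
33 = 1*23 + 10
23 = 2*10 + 3
10 = 3*3 + 1
3 = 3*1 + 0
Since gcd(23, 33) = 1, back-substitute to write 1 as a combination:
1 = 10 − 3·3
1 = −3·23 + 7·10
1 = 7·33 − 10·23
Thus 23·(-10) ≡ 1 (mod 33); reducing, -10 mod 33 = 23.

23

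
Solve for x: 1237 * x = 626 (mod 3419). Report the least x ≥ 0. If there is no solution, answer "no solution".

First find gcd(1237, 3419):
3419 = 2×1237 + 945
1237 = 1×945 + 292
945 = 3×292 + 69
292 = 4×69 + 16
69 = 4×16 + 5
16 = 3×5 + 1
5 = 5×1 + 0
gcd = 1, so a unique solution mod 3419 exists.
Back-substitute for the Bézout coefficients:
1 = 16 − 3·5
1 = −3·69 + 13·16
1 = 13·292 − 55·69
1 = −55·945 + 178·292
1 = 178·1237 − 233·945
1 = −233·3419 + 644·1237
So 1237·(644) ≡ 1 (mod 3419), giving 1237⁻¹ ≡ 644.
x ≡ 1237⁻¹·626 ≡ 644·626 ≡ 3121 (mod 3419).

3121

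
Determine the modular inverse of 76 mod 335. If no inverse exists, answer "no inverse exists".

Apply the Euclidean algorithm to 335 and 76:
335 = 4·76 + 31
76 = 2·31 + 14
31 = 2·14 + 3
14 = 4·3 + 2
3 = 1·2 + 1
2 = 2·1 + 0
Since gcd(76, 335) = 1, back-substitute to write 1 as a combination:
1 = 3 − 2
1 = −14 + 5·3
1 = 5·31 − 11·14
1 = −11·76 + 27·31
1 = 27·335 − 119·76
Hence 76⁻¹ ≡ -119 ≡ 216 (mod 335).

216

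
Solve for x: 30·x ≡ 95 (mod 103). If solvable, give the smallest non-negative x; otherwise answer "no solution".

First find gcd(30, 103):
103 = 3*30 + 13
30 = 2*13 + 4
13 = 3*4 + 1
4 = 4*1 + 0
gcd = 1, so a unique solution mod 103 exists.
Back-substitute for the Bézout coefficients:
1 = 13 − 3·4
1 = −3·30 + 7·13
1 = 7·103 − 24·30
So 30·(-24) ≡ 1 (mod 103), giving 30⁻¹ ≡ 79.
x ≡ 30⁻¹·95 ≡ 79·95 ≡ 89 (mod 103).

89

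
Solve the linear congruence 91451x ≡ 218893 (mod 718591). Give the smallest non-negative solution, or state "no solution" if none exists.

First find gcd(91451, 718591):
718591 = 7·91451 + 78434
91451 = 1·78434 + 13017
78434 = 6·13017 + 332
13017 = 39·332 + 69
332 = 4·69 + 56
69 = 1·56 + 13
56 = 4·13 + 4
13 = 3·4 + 1
4 = 4·1 + 0
gcd = 1, so a unique solution mod 718591 exists.
Back-substitute for the Bézout coefficients:
1 = 13 − 3·4
1 = −3·56 + 13·13
1 = 13·69 − 16·56
1 = −16·332 + 77·69
1 = 77·13017 − 3019·332
1 = −3019·78434 + 18191·13017
1 = 18191·91451 − 21210·78434
1 = −21210·718591 + 166661·91451
So 91451·(166661) ≡ 1 (mod 718591), giving 91451⁻¹ ≡ 166661.
x ≡ 91451⁻¹·218893 ≡ 166661·218893 ≡ 216976 (mod 718591).

216976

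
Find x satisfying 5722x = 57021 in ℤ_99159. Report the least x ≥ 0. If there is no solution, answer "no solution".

First find gcd(5722, 99159):
99159 = 17·5722 + 1885
5722 = 3·1885 + 67
1885 = 28·67 + 9
67 = 7·9 + 4
9 = 2·4 + 1
4 = 4·1 + 0
gcd = 1, so a unique solution mod 99159 exists.
Back-substitute for the Bézout coefficients:
1 = 9 − 2·4
1 = −2·67 + 15·9
1 = 15·1885 − 422·67
1 = −422·5722 + 1281·1885
1 = 1281·99159 − 22199·5722
So 5722·(-22199) ≡ 1 (mod 99159), giving 5722⁻¹ ≡ 76960.
x ≡ 5722⁻¹·57021 ≡ 76960·57021 ≡ 54615 (mod 99159).

54615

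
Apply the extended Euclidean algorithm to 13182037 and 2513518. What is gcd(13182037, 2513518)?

1

Euclidean algorithm:
13182037 = 5*2513518 + 614447
2513518 = 4*614447 + 55730
614447 = 11*55730 + 1417
55730 = 39*1417 + 467
1417 = 3*467 + 16
467 = 29*16 + 3
16 = 5*3 + 1
3 = 3*1 + 0
gcd(13182037, 2513518) = 1.
Back-substituting:
1 = 16 − 5·3
1 = −5·467 + 146·16
1 = 146·1417 − 443·467
1 = −443·55730 + 17423·1417
1 = 17423·614447 − 192096·55730
1 = −192096·2513518 + 785807·614447
1 = 785807·13182037 − 4121131·2513518
So 1 = (785807)·13182037 + (-4121131)·2513518.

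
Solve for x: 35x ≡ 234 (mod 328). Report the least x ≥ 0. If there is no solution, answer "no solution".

First find gcd(35, 328):
328 = 9×35 + 13
35 = 2×13 + 9
13 = 1×9 + 4
9 = 2×4 + 1
4 = 4×1 + 0
gcd = 1, so a unique solution mod 328 exists.
Back-substitute for the Bézout coefficients:
1 = 9 − 2·4
1 = −2·13 + 3·9
1 = 3·35 − 8·13
1 = −8·328 + 75·35
So 35·(75) ≡ 1 (mod 328), giving 35⁻¹ ≡ 75.
x ≡ 35⁻¹·234 ≡ 75·234 ≡ 166 (mod 328).

166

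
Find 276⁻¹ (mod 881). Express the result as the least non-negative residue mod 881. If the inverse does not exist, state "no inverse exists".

482

Run Euclid on (881, 276):
881 = 3×276 + 53
276 = 5×53 + 11
53 = 4×11 + 9
11 = 1×9 + 2
9 = 4×2 + 1
2 = 2×1 + 0
gcd = 1, so the inverse exists. Back-substitute:
1 = 9 − 4·2
1 = −4·11 + 5·9
1 = 5·53 − 24·11
1 = −24·276 + 125·53
1 = 125·881 − 399·276
Hence 276⁻¹ ≡ -399 ≡ 482 (mod 881).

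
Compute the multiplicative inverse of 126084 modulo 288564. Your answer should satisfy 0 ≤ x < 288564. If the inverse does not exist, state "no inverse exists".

no inverse exists

Euclidean algorithm on 288564, 126084:
288564 = 2×126084 + 36396
126084 = 3×36396 + 16896
36396 = 2×16896 + 2604
16896 = 6×2604 + 1272
2604 = 2×1272 + 60
1272 = 21×60 + 12
60 = 5×12 + 0
gcd(126084, 288564) = 12 ≠ 1, so 126084 has no multiplicative inverse modulo 288564.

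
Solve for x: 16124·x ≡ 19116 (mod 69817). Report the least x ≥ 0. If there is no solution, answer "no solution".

First find gcd(16124, 69817):
69817 = 4·16124 + 5321
16124 = 3·5321 + 161
5321 = 33·161 + 8
161 = 20·8 + 1
8 = 8·1 + 0
gcd = 1, so a unique solution mod 69817 exists.
Back-substitute for the Bézout coefficients:
1 = 161 − 20·8
1 = −20·5321 + 661·161
1 = 661·16124 − 2003·5321
1 = −2003·69817 + 8673·16124
So 16124·(8673) ≡ 1 (mod 69817), giving 16124⁻¹ ≡ 8673.
x ≡ 16124⁻¹·19116 ≡ 8673·19116 ≡ 47510 (mod 69817).

47510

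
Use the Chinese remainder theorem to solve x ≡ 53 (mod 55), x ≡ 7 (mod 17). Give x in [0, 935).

823

Write x = 53 + 55·k. Then 55·k ≡ 7 − 53 ≡ 5 (mod 17).
Need 55⁻¹ mod 17. Extended Euclid on (17, 4):
17 = 4×4 + 1
4 = 4×1 + 0
Back-substitute:
1 = 17 − 4·4
55⁻¹ ≡ 13 (mod 17), so k ≡ 13·5 ≡ 14 (mod 17).
x = 53 + 55·14 = 823.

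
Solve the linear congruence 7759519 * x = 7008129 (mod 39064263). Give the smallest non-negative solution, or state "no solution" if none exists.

10026687

First find gcd(7759519, 39064263):
39064263 = 5*7759519 + 266668
7759519 = 29*266668 + 26147
266668 = 10*26147 + 5198
26147 = 5*5198 + 157
5198 = 33*157 + 17
157 = 9*17 + 4
17 = 4*4 + 1
4 = 4*1 + 0
gcd = 1, so a unique solution mod 39064263 exists.
Back-substitute for the Bézout coefficients:
1 = 17 − 4·4
1 = −4·157 + 37·17
1 = 37·5198 − 1225·157
1 = −1225·26147 + 6162·5198
1 = 6162·266668 − 62845·26147
1 = −62845·7759519 + 1828667·266668
1 = 1828667·39064263 − 9206180·7759519
So 7759519·(-9206180) ≡ 1 (mod 39064263), giving 7759519⁻¹ ≡ 29858083.
x ≡ 7759519⁻¹·7008129 ≡ 29858083·7008129 ≡ 10026687 (mod 39064263).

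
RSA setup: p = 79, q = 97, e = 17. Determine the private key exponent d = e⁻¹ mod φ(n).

881

φ(n) = (p−1)(q−1) = 78·96 = 7488.
Need d with 17·d ≡ 1 (mod 7488). Apply the extended Euclidean algorithm:
7488 = 440*17 + 8
17 = 2*8 + 1
8 = 8*1 + 0
Back-substitute:
1 = 17 − 2·8
1 = −2·7488 + 881·17
So 17·881 ≡ 1 (mod 7488), hence d = 881.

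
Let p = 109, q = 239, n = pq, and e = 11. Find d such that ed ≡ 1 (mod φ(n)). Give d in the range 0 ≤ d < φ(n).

φ(n) = (p−1)(q−1) = 108·238 = 25704.
Need d with 11·d ≡ 1 (mod 25704). Apply the extended Euclidean algorithm:
25704 = 2336×11 + 8
11 = 1×8 + 3
8 = 2×3 + 2
3 = 1×2 + 1
2 = 2×1 + 0
Back-substitute:
1 = 3 − 2
1 = −8 + 3·3
1 = 3·11 − 4·8
1 = −4·25704 + 9347·11
So 11·9347 ≡ 1 (mod 25704), hence d = 9347.

9347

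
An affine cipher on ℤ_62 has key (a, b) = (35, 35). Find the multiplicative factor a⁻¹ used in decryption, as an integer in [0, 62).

Extended Euclidean algorithm:
62 = 1×35 + 27
35 = 1×27 + 8
27 = 3×8 + 3
8 = 2×3 + 2
3 = 1×2 + 1
2 = 2×1 + 0
gcd = 1, so the inverse exists. Back-substitute:
1 = 3 − 2
1 = −8 + 3·3
1 = 3·27 − 10·8
1 = −10·35 + 13·27
1 = 13·62 − 23·35
So 35·(-23) ≡ 1 (mod 62), and -23 ≡ 39 (mod 62).

39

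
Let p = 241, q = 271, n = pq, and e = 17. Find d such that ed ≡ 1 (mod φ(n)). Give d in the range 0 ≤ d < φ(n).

φ(n) = (p−1)(q−1) = 240·270 = 64800.
Need d with 17·d ≡ 1 (mod 64800). Apply the extended Euclidean algorithm:
64800 = 3811×17 + 13
17 = 1×13 + 4
13 = 3×4 + 1
4 = 4×1 + 0
Back-substitute:
1 = 13 − 3·4
1 = −3·17 + 4·13
1 = 4·64800 − 15247·17
So 17·(-15247) ≡ 1 (mod 64800), hence d ≡ -15247 ≡ 49553 (mod 64800).

49553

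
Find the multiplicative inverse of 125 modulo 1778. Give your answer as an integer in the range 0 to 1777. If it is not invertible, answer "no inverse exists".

825

Run Euclid on (1778, 125):
1778 = 14*125 + 28
125 = 4*28 + 13
28 = 2*13 + 2
13 = 6*2 + 1
2 = 2*1 + 0
The gcd is 1. Working backward:
1 = 13 − 6·2
1 = −6·28 + 13·13
1 = 13·125 − 58·28
1 = −58·1778 + 825·125
So 125·825 ≡ 1 (mod 1778).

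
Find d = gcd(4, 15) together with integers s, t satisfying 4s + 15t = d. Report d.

Euclidean algorithm:
15 = 3*4 + 3
4 = 1*3 + 1
3 = 3*1 + 0
gcd(4, 15) = 1.
Working backward:
1 = 4 − 3
1 = −15 + 4·4
So 1 = (-1)·15 + (4)·4.

1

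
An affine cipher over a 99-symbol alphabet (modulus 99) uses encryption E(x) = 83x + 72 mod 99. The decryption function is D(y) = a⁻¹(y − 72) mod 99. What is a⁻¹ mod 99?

68

Apply the Euclidean algorithm to 99 and 83:
99 = 1*83 + 16
83 = 5*16 + 3
16 = 5*3 + 1
3 = 3*1 + 0
The gcd is 1. Working backward:
1 = 16 − 5·3
1 = −5·83 + 26·16
1 = 26·99 − 31·83
Thus 83·(-31) ≡ 1 (mod 99); reducing, -31 mod 99 = 68.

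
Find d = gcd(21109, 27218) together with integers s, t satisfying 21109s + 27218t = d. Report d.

1

Euclidean algorithm:
27218 = 1*21109 + 6109
21109 = 3*6109 + 2782
6109 = 2*2782 + 545
2782 = 5*545 + 57
545 = 9*57 + 32
57 = 1*32 + 25
32 = 1*25 + 7
25 = 3*7 + 4
7 = 1*4 + 3
4 = 1*3 + 1
3 = 3*1 + 0
gcd(21109, 27218) = 1.
Working backward:
1 = 4 − 3
1 = −7 + 2·4
1 = 2·25 − 7·7
1 = −7·32 + 9·25
1 = 9·57 − 16·32
1 = −16·545 + 153·57
1 = 153·2782 − 781·545
1 = −781·6109 + 1715·2782
1 = 1715·21109 − 5926·6109
1 = −5926·27218 + 7641·21109
So 1 = (-5926)·27218 + (7641)·21109.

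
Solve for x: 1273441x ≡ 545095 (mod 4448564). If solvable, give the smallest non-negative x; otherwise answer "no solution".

First find gcd(1273441, 4448564):
4448564 = 3*1273441 + 628241
1273441 = 2*628241 + 16959
628241 = 37*16959 + 758
16959 = 22*758 + 283
758 = 2*283 + 192
283 = 1*192 + 91
192 = 2*91 + 10
91 = 9*10 + 1
10 = 10*1 + 0
gcd = 1, so a unique solution mod 4448564 exists.
Back-substitute for the Bézout coefficients:
1 = 91 − 9·10
1 = −9·192 + 19·91
1 = 19·283 − 28·192
1 = −28·758 + 75·283
1 = 75·16959 − 1678·758
1 = −1678·628241 + 62161·16959
1 = 62161·1273441 − 126000·628241
1 = −126000·4448564 + 440161·1273441
So 1273441·(440161) ≡ 1 (mod 4448564), giving 1273441⁻¹ ≡ 440161.
x ≡ 1273441⁻¹·545095 ≡ 440161·545095 ≡ 709519 (mod 4448564).

709519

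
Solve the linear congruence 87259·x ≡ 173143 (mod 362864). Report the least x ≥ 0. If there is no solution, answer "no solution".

First find gcd(87259, 362864):
362864 = 4·87259 + 13828
87259 = 6·13828 + 4291
13828 = 3·4291 + 955
4291 = 4·955 + 471
955 = 2·471 + 13
471 = 36·13 + 3
13 = 4·3 + 1
3 = 3·1 + 0
gcd = 1, so a unique solution mod 362864 exists.
Back-substitute for the Bézout coefficients:
1 = 13 − 4·3
1 = −4·471 + 145·13
1 = 145·955 − 294·471
1 = −294·4291 + 1321·955
1 = 1321·13828 − 4257·4291
1 = −4257·87259 + 26863·13828
1 = 26863·362864 − 111709·87259
So 87259·(-111709) ≡ 1 (mod 362864), giving 87259⁻¹ ≡ 251155.
x ≡ 87259⁻¹·173143 ≡ 251155·173143 ≡ 108405 (mod 362864).

108405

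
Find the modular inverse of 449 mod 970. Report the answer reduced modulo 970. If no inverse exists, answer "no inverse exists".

229

Extended Euclidean algorithm:
970 = 2·449 + 72
449 = 6·72 + 17
72 = 4·17 + 4
17 = 4·4 + 1
4 = 4·1 + 0
The gcd is 1. Working backward:
1 = 17 − 4·4
1 = −4·72 + 17·17
1 = 17·449 − 106·72
1 = −106·970 + 229·449
So 449·229 ≡ 1 (mod 970).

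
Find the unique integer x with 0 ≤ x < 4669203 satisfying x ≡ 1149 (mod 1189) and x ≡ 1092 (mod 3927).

3464706

Write x = 1149 + 1189·k. Then 1189·k ≡ 1092 − 1149 ≡ 3870 (mod 3927).
Need 1189⁻¹ mod 3927. Extended Euclid on (3927, 1189):
3927 = 3·1189 + 360
1189 = 3·360 + 109
360 = 3·109 + 33
109 = 3·33 + 10
33 = 3·10 + 3
10 = 3·3 + 1
3 = 3·1 + 0
Back-substitute:
1 = 10 − 3·3
1 = −3·33 + 10·10
1 = 10·109 − 33·33
1 = −33·360 + 109·109
1 = 109·1189 − 360·360
1 = −360·3927 + 1189·1189
1189⁻¹ ≡ 1189 (mod 3927), so k ≡ 1189·3870 ≡ 2913 (mod 3927).
x = 1149 + 1189·2913 = 3464706.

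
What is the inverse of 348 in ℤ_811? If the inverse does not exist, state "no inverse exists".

Apply the Euclidean algorithm to 811 and 348:
811 = 2·348 + 115
348 = 3·115 + 3
115 = 38·3 + 1
3 = 3·1 + 0
The gcd is 1. Working backward:
1 = 115 − 38·3
1 = −38·348 + 115·115
1 = 115·811 − 268·348
So 348·(-268) ≡ 1 (mod 811), and -268 ≡ 543 (mod 811).

543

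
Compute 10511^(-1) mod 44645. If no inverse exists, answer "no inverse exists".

Extended Euclidean algorithm:
44645 = 4*10511 + 2601
10511 = 4*2601 + 107
2601 = 24*107 + 33
107 = 3*33 + 8
33 = 4*8 + 1
8 = 8*1 + 0
The gcd is 1. Working backward:
1 = 33 − 4·8
1 = −4·107 + 13·33
1 = 13·2601 − 316·107
1 = −316·10511 + 1277·2601
1 = 1277·44645 − 5424·10511
Thus 10511·(-5424) ≡ 1 (mod 44645); reducing, -5424 mod 44645 = 39221.

39221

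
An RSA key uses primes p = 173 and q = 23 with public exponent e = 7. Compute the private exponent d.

φ(n) = (p−1)(q−1) = 172·22 = 3784.
Need d with 7·d ≡ 1 (mod 3784). Apply the extended Euclidean algorithm:
3784 = 540*7 + 4
7 = 1*4 + 3
4 = 1*3 + 1
3 = 3*1 + 0
Back-substitute:
1 = 4 − 3
1 = −7 + 2·4
1 = 2·3784 − 1081·7
So 7·(-1081) ≡ 1 (mod 3784), hence d ≡ -1081 ≡ 2703 (mod 3784).

2703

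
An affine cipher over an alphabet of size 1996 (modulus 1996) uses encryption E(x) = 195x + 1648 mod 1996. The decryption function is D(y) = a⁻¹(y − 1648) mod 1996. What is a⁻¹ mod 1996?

Extended Euclidean algorithm:
1996 = 10×195 + 46
195 = 4×46 + 11
46 = 4×11 + 2
11 = 5×2 + 1
2 = 2×1 + 0
The gcd is 1. Working backward:
1 = 11 − 5·2
1 = −5·46 + 21·11
1 = 21·195 − 89·46
1 = −89·1996 + 911·195
So 195·911 ≡ 1 (mod 1996).

911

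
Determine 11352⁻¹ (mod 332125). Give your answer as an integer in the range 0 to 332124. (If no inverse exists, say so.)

Extended Euclidean algorithm:
332125 = 29*11352 + 2917
11352 = 3*2917 + 2601
2917 = 1*2601 + 316
2601 = 8*316 + 73
316 = 4*73 + 24
73 = 3*24 + 1
24 = 24*1 + 0
Since gcd(11352, 332125) = 1, back-substitute to write 1 as a combination:
1 = 73 − 3·24
1 = −3·316 + 13·73
1 = 13·2601 − 107·316
1 = −107·2917 + 120·2601
1 = 120·11352 − 467·2917
1 = −467·332125 + 13663·11352
So 11352·13663 ≡ 1 (mod 332125).

13663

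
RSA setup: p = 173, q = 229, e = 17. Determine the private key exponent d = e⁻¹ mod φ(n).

13841

φ(n) = (p−1)(q−1) = 172·228 = 39216.
Need d with 17·d ≡ 1 (mod 39216). Apply the extended Euclidean algorithm:
39216 = 2306*17 + 14
17 = 1*14 + 3
14 = 4*3 + 2
3 = 1*2 + 1
2 = 2*1 + 0
Back-substitute:
1 = 3 − 2
1 = −14 + 5·3
1 = 5·17 − 6·14
1 = −6·39216 + 13841·17
So 17·13841 ≡ 1 (mod 39216), hence d = 13841.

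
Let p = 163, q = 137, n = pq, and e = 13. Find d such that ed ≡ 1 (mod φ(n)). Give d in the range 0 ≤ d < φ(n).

φ(n) = (p−1)(q−1) = 162·136 = 22032.
Need d with 13·d ≡ 1 (mod 22032). Apply the extended Euclidean algorithm:
22032 = 1694*13 + 10
13 = 1*10 + 3
10 = 3*3 + 1
3 = 3*1 + 0
Back-substitute:
1 = 10 − 3·3
1 = −3·13 + 4·10
1 = 4·22032 − 6779·13
So 13·(-6779) ≡ 1 (mod 22032), hence d ≡ -6779 ≡ 15253 (mod 22032).

15253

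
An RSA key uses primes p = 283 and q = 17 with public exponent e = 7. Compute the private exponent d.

φ(n) = (p−1)(q−1) = 282·16 = 4512.
Need d with 7·d ≡ 1 (mod 4512). Apply the extended Euclidean algorithm:
4512 = 644×7 + 4
7 = 1×4 + 3
4 = 1×3 + 1
3 = 3×1 + 0
Back-substitute:
1 = 4 − 3
1 = −7 + 2·4
1 = 2·4512 − 1289·7
So 7·(-1289) ≡ 1 (mod 4512), hence d ≡ -1289 ≡ 3223 (mod 4512).

3223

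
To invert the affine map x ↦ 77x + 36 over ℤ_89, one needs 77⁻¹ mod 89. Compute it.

37

Extended Euclidean algorithm:
89 = 1*77 + 12
77 = 6*12 + 5
12 = 2*5 + 2
5 = 2*2 + 1
2 = 2*1 + 0
The gcd is 1. Working backward:
1 = 5 − 2·2
1 = −2·12 + 5·5
1 = 5·77 − 32·12
1 = −32·89 + 37·77
So 77·37 ≡ 1 (mod 89).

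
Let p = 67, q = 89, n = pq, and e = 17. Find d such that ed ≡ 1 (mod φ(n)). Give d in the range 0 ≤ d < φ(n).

φ(n) = (p−1)(q−1) = 66·88 = 5808.
Need d with 17·d ≡ 1 (mod 5808). Apply the extended Euclidean algorithm:
5808 = 341*17 + 11
17 = 1*11 + 6
11 = 1*6 + 5
6 = 1*5 + 1
5 = 5*1 + 0
Back-substitute:
1 = 6 − 5
1 = −11 + 2·6
1 = 2·17 − 3·11
1 = −3·5808 + 1025·17
So 17·1025 ≡ 1 (mod 5808), hence d = 1025.

1025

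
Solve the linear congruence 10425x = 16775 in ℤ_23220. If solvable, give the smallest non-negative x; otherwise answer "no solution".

gcd(10425, 23220):
23220 = 2·10425 + 2370
10425 = 4·2370 + 945
2370 = 2·945 + 480
945 = 1·480 + 465
480 = 1·465 + 15
465 = 31·15 + 0
gcd = 15, but 15 ∤ 16775, so the congruence has no solution.

no solution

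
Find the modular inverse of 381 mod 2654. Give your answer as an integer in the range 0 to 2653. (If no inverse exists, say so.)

Apply the Euclidean algorithm to 2654 and 381:
2654 = 6·381 + 368
381 = 1·368 + 13
368 = 28·13 + 4
13 = 3·4 + 1
4 = 4·1 + 0
The gcd is 1. Working backward:
1 = 13 − 3·4
1 = −3·368 + 85·13
1 = 85·381 − 88·368
1 = −88·2654 + 613·381
So 381·613 ≡ 1 (mod 2654).

613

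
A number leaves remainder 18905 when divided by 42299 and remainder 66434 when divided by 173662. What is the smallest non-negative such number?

6302781400

Write x = 18905 + 42299·k. Then 42299·k ≡ 66434 − 18905 ≡ 47529 (mod 173662).
Need 42299⁻¹ mod 173662. Extended Euclid on (173662, 42299):
173662 = 4*42299 + 4466
42299 = 9*4466 + 2105
4466 = 2*2105 + 256
2105 = 8*256 + 57
256 = 4*57 + 28
57 = 2*28 + 1
28 = 28*1 + 0
Back-substitute:
1 = 57 − 2·28
1 = −2·256 + 9·57
1 = 9·2105 − 74·256
1 = −74·4466 + 157·2105
1 = 157·42299 − 1487·4466
1 = −1487·173662 + 6105·42299
42299⁻¹ ≡ 6105 (mod 173662), so k ≡ 6105·47529 ≡ 149005 (mod 173662).
x = 18905 + 42299·149005 = 6302781400.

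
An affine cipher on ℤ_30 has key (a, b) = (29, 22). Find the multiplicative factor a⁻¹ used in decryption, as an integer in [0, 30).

Run Euclid on (30, 29):
30 = 1·29 + 1
29 = 29·1 + 0
gcd = 1, so the inverse exists. Back-substitute:
1 = 30 − 29
Thus 29·(-1) ≡ 1 (mod 30); reducing, -1 mod 30 = 29.

29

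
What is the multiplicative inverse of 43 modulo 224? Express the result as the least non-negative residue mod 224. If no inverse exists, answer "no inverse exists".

99

Apply the Euclidean algorithm to 224 and 43:
224 = 5*43 + 9
43 = 4*9 + 7
9 = 1*7 + 2
7 = 3*2 + 1
2 = 2*1 + 0
The gcd is 1. Working backward:
1 = 7 − 3·2
1 = −3·9 + 4·7
1 = 4·43 − 19·9
1 = −19·224 + 99·43
So 43·99 ≡ 1 (mod 224).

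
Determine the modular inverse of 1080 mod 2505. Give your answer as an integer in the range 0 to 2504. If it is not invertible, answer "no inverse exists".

Compute gcd(1080, 2505):
2505 = 2×1080 + 345
1080 = 3×345 + 45
345 = 7×45 + 30
45 = 1×30 + 15
30 = 2×15 + 0
Since gcd = 15 > 1, 1080 is not a unit mod 2505.

no inverse exists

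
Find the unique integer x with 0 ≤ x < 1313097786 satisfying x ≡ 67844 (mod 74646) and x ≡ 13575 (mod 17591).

843343706

Write x = 67844 + 74646·k. Then 74646·k ≡ 13575 − 67844 ≡ 16095 (mod 17591).
Need 74646⁻¹ mod 17591. Extended Euclid on (17591, 4282):
17591 = 4*4282 + 463
4282 = 9*463 + 115
463 = 4*115 + 3
115 = 38*3 + 1
3 = 3*1 + 0
Back-substitute:
1 = 115 − 38·3
1 = −38·463 + 153·115
1 = 153·4282 − 1415·463
1 = −1415·17591 + 5813·4282
74646⁻¹ ≡ 5813 (mod 17591), so k ≡ 5813·16095 ≡ 11297 (mod 17591).
x = 67844 + 74646·11297 = 843343706.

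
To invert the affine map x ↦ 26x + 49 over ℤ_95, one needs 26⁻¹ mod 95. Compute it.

gcd(95, 26) by repeated division:
95 = 3·26 + 17
26 = 1·17 + 9
17 = 1·9 + 8
9 = 1·8 + 1
8 = 8·1 + 0
gcd = 1, so the inverse exists. Back-substitute:
1 = 9 − 8
1 = −17 + 2·9
1 = 2·26 − 3·17
1 = −3·95 + 11·26
So 26·11 ≡ 1 (mod 95).

11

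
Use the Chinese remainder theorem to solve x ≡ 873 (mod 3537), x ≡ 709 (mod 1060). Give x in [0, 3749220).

Write x = 873 + 3537·k. Then 3537·k ≡ 709 − 873 ≡ 896 (mod 1060).
Need 3537⁻¹ mod 1060. Extended Euclid on (1060, 357):
1060 = 2*357 + 346
357 = 1*346 + 11
346 = 31*11 + 5
11 = 2*5 + 1
5 = 5*1 + 0
Back-substitute:
1 = 11 − 2·5
1 = −2·346 + 63·11
1 = 63·357 − 65·346
1 = −65·1060 + 193·357
3537⁻¹ ≡ 193 (mod 1060), so k ≡ 193·896 ≡ 148 (mod 1060).
x = 873 + 3537·148 = 524349.

524349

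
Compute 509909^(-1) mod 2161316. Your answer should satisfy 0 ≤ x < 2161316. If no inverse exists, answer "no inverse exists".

Extended Euclidean algorithm:
2161316 = 4×509909 + 121680
509909 = 4×121680 + 23189
121680 = 5×23189 + 5735
23189 = 4×5735 + 249
5735 = 23×249 + 8
249 = 31×8 + 1
8 = 8×1 + 0
The gcd is 1. Working backward:
1 = 249 − 31·8
1 = −31·5735 + 714·249
1 = 714·23189 − 2887·5735
1 = −2887·121680 + 15149·23189
1 = 15149·509909 − 63483·121680
1 = −63483·2161316 + 269081·509909
So 509909·269081 ≡ 1 (mod 2161316).

269081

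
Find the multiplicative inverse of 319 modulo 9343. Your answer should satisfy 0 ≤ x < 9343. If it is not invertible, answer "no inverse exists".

1523

gcd(9343, 319) by repeated division:
9343 = 29×319 + 92
319 = 3×92 + 43
92 = 2×43 + 6
43 = 7×6 + 1
6 = 6×1 + 0
gcd = 1, so the inverse exists. Back-substitute:
1 = 43 − 7·6
1 = −7·92 + 15·43
1 = 15·319 − 52·92
1 = −52·9343 + 1523·319
So 319·1523 ≡ 1 (mod 9343).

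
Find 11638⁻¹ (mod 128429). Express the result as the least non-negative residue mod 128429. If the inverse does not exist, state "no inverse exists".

gcd(128429, 11638) by repeated division:
128429 = 11·11638 + 411
11638 = 28·411 + 130
411 = 3·130 + 21
130 = 6·21 + 4
21 = 5·4 + 1
4 = 4·1 + 0
Since gcd(11638, 128429) = 1, back-substitute to write 1 as a combination:
1 = 21 − 5·4
1 = −5·130 + 31·21
1 = 31·411 − 98·130
1 = −98·11638 + 2775·411
1 = 2775·128429 − 30623·11638
So 11638·(-30623) ≡ 1 (mod 128429), and -30623 ≡ 97806 (mod 128429).

97806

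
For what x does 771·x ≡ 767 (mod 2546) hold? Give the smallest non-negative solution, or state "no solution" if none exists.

2405

First find gcd(771, 2546):
2546 = 3·771 + 233
771 = 3·233 + 72
233 = 3·72 + 17
72 = 4·17 + 4
17 = 4·4 + 1
4 = 4·1 + 0
gcd = 1, so a unique solution mod 2546 exists.
Back-substitute for the Bézout coefficients:
1 = 17 − 4·4
1 = −4·72 + 17·17
1 = 17·233 − 55·72
1 = −55·771 + 182·233
1 = 182·2546 − 601·771
So 771·(-601) ≡ 1 (mod 2546), giving 771⁻¹ ≡ 1945.
x ≡ 771⁻¹·767 ≡ 1945·767 ≡ 2405 (mod 2546).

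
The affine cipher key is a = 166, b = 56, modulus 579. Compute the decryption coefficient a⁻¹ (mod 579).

Extended Euclidean algorithm:
579 = 3·166 + 81
166 = 2·81 + 4
81 = 20·4 + 1
4 = 4·1 + 0
The gcd is 1. Working backward:
1 = 81 − 20·4
1 = −20·166 + 41·81
1 = 41·579 − 143·166
Hence 166⁻¹ ≡ -143 ≡ 436 (mod 579).

436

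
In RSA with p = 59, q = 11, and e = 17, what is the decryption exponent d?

φ(n) = (p−1)(q−1) = 58·10 = 580.
Need d with 17·d ≡ 1 (mod 580). Apply the extended Euclidean algorithm:
580 = 34*17 + 2
17 = 8*2 + 1
2 = 2*1 + 0
Back-substitute:
1 = 17 − 8·2
1 = −8·580 + 273·17
So 17·273 ≡ 1 (mod 580), hence d = 273.

273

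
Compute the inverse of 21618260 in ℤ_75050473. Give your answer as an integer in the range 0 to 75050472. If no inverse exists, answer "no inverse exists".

50245243

Run Euclid on (75050473, 21618260):
75050473 = 3×21618260 + 10195693
21618260 = 2×10195693 + 1226874
10195693 = 8×1226874 + 380701
1226874 = 3×380701 + 84771
380701 = 4×84771 + 41617
84771 = 2×41617 + 1537
41617 = 27×1537 + 118
1537 = 13×118 + 3
118 = 39×3 + 1
3 = 3×1 + 0
gcd = 1, so the inverse exists. Back-substitute:
1 = 118 − 39·3
1 = −39·1537 + 508·118
1 = 508·41617 − 13755·1537
1 = −13755·84771 + 28018·41617
1 = 28018·380701 − 125827·84771
1 = −125827·1226874 + 405499·380701
1 = 405499·10195693 − 3369819·1226874
1 = −3369819·21618260 + 7145137·10195693
1 = 7145137·75050473 − 24805230·21618260
Hence 21618260⁻¹ ≡ -24805230 ≡ 50245243 (mod 75050473).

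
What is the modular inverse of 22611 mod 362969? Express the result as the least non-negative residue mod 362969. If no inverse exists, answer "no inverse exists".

213887

Apply the Euclidean algorithm to 362969 and 22611:
362969 = 16·22611 + 1193
22611 = 18·1193 + 1137
1193 = 1·1137 + 56
1137 = 20·56 + 17
56 = 3·17 + 5
17 = 3·5 + 2
5 = 2·2 + 1
2 = 2·1 + 0
The gcd is 1. Working backward:
1 = 5 − 2·2
1 = −2·17 + 7·5
1 = 7·56 − 23·17
1 = −23·1137 + 467·56
1 = 467·1193 − 490·1137
1 = −490·22611 + 9287·1193
1 = 9287·362969 − 149082·22611
So 22611·(-149082) ≡ 1 (mod 362969), and -149082 ≡ 213887 (mod 362969).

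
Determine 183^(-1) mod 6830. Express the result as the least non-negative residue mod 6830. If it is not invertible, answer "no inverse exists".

Run Euclid on (6830, 183):
6830 = 37*183 + 59
183 = 3*59 + 6
59 = 9*6 + 5
6 = 1*5 + 1
5 = 5*1 + 0
Since gcd(183, 6830) = 1, back-substitute to write 1 as a combination:
1 = 6 − 5
1 = −59 + 10·6
1 = 10·183 − 31·59
1 = −31·6830 + 1157·183
So 183·1157 ≡ 1 (mod 6830).

1157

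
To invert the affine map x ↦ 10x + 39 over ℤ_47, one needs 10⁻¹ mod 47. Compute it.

gcd(47, 10) by repeated division:
47 = 4*10 + 7
10 = 1*7 + 3
7 = 2*3 + 1
3 = 3*1 + 0
The gcd is 1. Working backward:
1 = 7 − 2·3
1 = −2·10 + 3·7
1 = 3·47 − 14·10
So 10·(-14) ≡ 1 (mod 47), and -14 ≡ 33 (mod 47).

33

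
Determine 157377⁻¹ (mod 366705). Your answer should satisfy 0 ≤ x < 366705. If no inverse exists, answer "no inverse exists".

Compute gcd(157377, 366705):
366705 = 2*157377 + 51951
157377 = 3*51951 + 1524
51951 = 34*1524 + 135
1524 = 11*135 + 39
135 = 3*39 + 18
39 = 2*18 + 3
18 = 6*3 + 0
gcd(157377, 366705) = 3 ≠ 1, so 157377 has no multiplicative inverse modulo 366705.

no inverse exists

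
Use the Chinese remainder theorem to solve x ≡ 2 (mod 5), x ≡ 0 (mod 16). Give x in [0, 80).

32

Write x = 2 + 5·k. Then 5·k ≡ 0 − 2 ≡ 14 (mod 16).
Need 5⁻¹ mod 16. Extended Euclid on (16, 5):
16 = 3*5 + 1
5 = 5*1 + 0
Back-substitute:
1 = 16 − 3·5
5⁻¹ ≡ 13 (mod 16), so k ≡ 13·14 ≡ 6 (mod 16).
x = 2 + 5·6 = 32.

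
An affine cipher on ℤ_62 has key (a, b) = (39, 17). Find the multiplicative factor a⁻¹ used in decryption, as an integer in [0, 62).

gcd(62, 39) by repeated division:
62 = 1×39 + 23
39 = 1×23 + 16
23 = 1×16 + 7
16 = 2×7 + 2
7 = 3×2 + 1
2 = 2×1 + 0
The gcd is 1. Working backward:
1 = 7 − 3·2
1 = −3·16 + 7·7
1 = 7·23 − 10·16
1 = −10·39 + 17·23
1 = 17·62 − 27·39
Hence 39⁻¹ ≡ -27 ≡ 35 (mod 62).

35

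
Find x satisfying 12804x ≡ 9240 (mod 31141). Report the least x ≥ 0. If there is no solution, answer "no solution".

1460

First find gcd(12804, 31141):
31141 = 2×12804 + 5533
12804 = 2×5533 + 1738
5533 = 3×1738 + 319
1738 = 5×319 + 143
319 = 2×143 + 33
143 = 4×33 + 11
33 = 3×11 + 0
gcd = 11 and 11 | 9240, so solutions exist. Divide through by 11: 1164x ≡ 840 (mod 2831).
Now find 1164⁻¹ mod 2831:
2831 = 2·1164 + 503
1164 = 2·503 + 158
503 = 3·158 + 29
158 = 5·29 + 13
29 = 2·13 + 3
13 = 4·3 + 1
3 = 3·1 + 0
Back-substitute:
1 = 13 − 4·3
1 = −4·29 + 9·13
1 = 9·158 − 49·29
1 = −49·503 + 156·158
1 = 156·1164 − 361·503
1 = −361·2831 + 878·1164
So 1164⁻¹ ≡ 878 (mod 2831).
Then x ≡ 878·840 ≡ 1460 (mod 2831); the smallest non-negative solution is x = 1460.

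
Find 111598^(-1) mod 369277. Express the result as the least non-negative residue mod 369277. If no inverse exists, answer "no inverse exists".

Apply the Euclidean algorithm to 369277 and 111598:
369277 = 3·111598 + 34483
111598 = 3·34483 + 8149
34483 = 4·8149 + 1887
8149 = 4·1887 + 601
1887 = 3·601 + 84
601 = 7·84 + 13
84 = 6·13 + 6
13 = 2·6 + 1
6 = 6·1 + 0
gcd = 1, so the inverse exists. Back-substitute:
1 = 13 − 2·6
1 = −2·84 + 13·13
1 = 13·601 − 93·84
1 = −93·1887 + 292·601
1 = 292·8149 − 1261·1887
1 = −1261·34483 + 5336·8149
1 = 5336·111598 − 17269·34483
1 = −17269·369277 + 57143·111598
So 111598·57143 ≡ 1 (mod 369277).

57143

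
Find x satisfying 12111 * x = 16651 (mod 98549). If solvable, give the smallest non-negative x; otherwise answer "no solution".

gcd(12111, 98549):
98549 = 8×12111 + 1661
12111 = 7×1661 + 484
1661 = 3×484 + 209
484 = 2×209 + 66
209 = 3×66 + 11
66 = 6×11 + 0
gcd = 11, but 11 ∤ 16651, so the congruence has no solution.

no solution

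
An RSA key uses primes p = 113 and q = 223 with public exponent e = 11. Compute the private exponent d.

φ(n) = (p−1)(q−1) = 112·222 = 24864.
Need d with 11·d ≡ 1 (mod 24864). Apply the extended Euclidean algorithm:
24864 = 2260*11 + 4
11 = 2*4 + 3
4 = 1*3 + 1
3 = 3*1 + 0
Back-substitute:
1 = 4 − 3
1 = −11 + 3·4
1 = 3·24864 − 6781·11
So 11·(-6781) ≡ 1 (mod 24864), hence d ≡ -6781 ≡ 18083 (mod 24864).

18083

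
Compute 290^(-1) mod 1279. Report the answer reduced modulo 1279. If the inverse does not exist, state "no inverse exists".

1107

gcd(1279, 290) by repeated division:
1279 = 4*290 + 119
290 = 2*119 + 52
119 = 2*52 + 15
52 = 3*15 + 7
15 = 2*7 + 1
7 = 7*1 + 0
The gcd is 1. Working backward:
1 = 15 − 2·7
1 = −2·52 + 7·15
1 = 7·119 − 16·52
1 = −16·290 + 39·119
1 = 39·1279 − 172·290
Thus 290·(-172) ≡ 1 (mod 1279); reducing, -172 mod 1279 = 1107.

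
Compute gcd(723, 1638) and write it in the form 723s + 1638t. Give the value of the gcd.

Repeated division:
1638 = 2×723 + 192
723 = 3×192 + 147
192 = 1×147 + 45
147 = 3×45 + 12
45 = 3×12 + 9
12 = 1×9 + 3
9 = 3×3 + 0
gcd(723, 1638) = 3.
Express as a combination:
3 = 12 − 9
3 = −45 + 4·12
3 = 4·147 − 13·45
3 = −13·192 + 17·147
3 = 17·723 − 64·192
3 = −64·1638 + 145·723
So 3 = (-64)·1638 + (145)·723.

3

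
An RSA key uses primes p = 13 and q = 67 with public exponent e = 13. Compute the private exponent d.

φ(n) = (p−1)(q−1) = 12·66 = 792.
Need d with 13·d ≡ 1 (mod 792). Apply the extended Euclidean algorithm:
792 = 60·13 + 12
13 = 1·12 + 1
12 = 12·1 + 0
Back-substitute:
1 = 13 − 12
1 = −792 + 61·13
So 13·61 ≡ 1 (mod 792), hence d = 61.

61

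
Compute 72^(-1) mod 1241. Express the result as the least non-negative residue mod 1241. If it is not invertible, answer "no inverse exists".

948

Run Euclid on (1241, 72):
1241 = 17·72 + 17
72 = 4·17 + 4
17 = 4·4 + 1
4 = 4·1 + 0
The gcd is 1. Working backward:
1 = 17 − 4·4
1 = −4·72 + 17·17
1 = 17·1241 − 293·72
Hence 72⁻¹ ≡ -293 ≡ 948 (mod 1241).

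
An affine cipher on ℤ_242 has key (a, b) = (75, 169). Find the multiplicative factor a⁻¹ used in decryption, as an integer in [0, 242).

Run Euclid on (242, 75):
242 = 3×75 + 17
75 = 4×17 + 7
17 = 2×7 + 3
7 = 2×3 + 1
3 = 3×1 + 0
Since gcd(75, 242) = 1, back-substitute to write 1 as a combination:
1 = 7 − 2·3
1 = −2·17 + 5·7
1 = 5·75 − 22·17
1 = −22·242 + 71·75
So 75·71 ≡ 1 (mod 242).

71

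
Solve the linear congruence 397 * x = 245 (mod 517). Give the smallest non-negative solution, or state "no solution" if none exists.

First find gcd(397, 517):
517 = 1*397 + 120
397 = 3*120 + 37
120 = 3*37 + 9
37 = 4*9 + 1
9 = 9*1 + 0
gcd = 1, so a unique solution mod 517 exists.
Back-substitute for the Bézout coefficients:
1 = 37 − 4·9
1 = −4·120 + 13·37
1 = 13·397 − 43·120
1 = −43·517 + 56·397
So 397·(56) ≡ 1 (mod 517), giving 397⁻¹ ≡ 56.
x ≡ 397⁻¹·245 ≡ 56·245 ≡ 278 (mod 517).

278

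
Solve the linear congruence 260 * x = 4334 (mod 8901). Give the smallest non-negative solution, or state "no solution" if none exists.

First find gcd(260, 8901):
8901 = 34×260 + 61
260 = 4×61 + 16
61 = 3×16 + 13
16 = 1×13 + 3
13 = 4×3 + 1
3 = 3×1 + 0
gcd = 1, so a unique solution mod 8901 exists.
Back-substitute for the Bézout coefficients:
1 = 13 − 4·3
1 = −4·16 + 5·13
1 = 5·61 − 19·16
1 = −19·260 + 81·61
1 = 81·8901 − 2773·260
So 260·(-2773) ≡ 1 (mod 8901), giving 260⁻¹ ≡ 6128.
x ≡ 260⁻¹·4334 ≡ 6128·4334 ≡ 7069 (mod 8901).

7069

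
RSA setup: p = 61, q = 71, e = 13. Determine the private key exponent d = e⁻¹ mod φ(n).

φ(n) = (p−1)(q−1) = 60·70 = 4200.
Need d with 13·d ≡ 1 (mod 4200). Apply the extended Euclidean algorithm:
4200 = 323·13 + 1
13 = 13·1 + 0
Back-substitute:
1 = 4200 − 323·13
So 13·(-323) ≡ 1 (mod 4200), hence d ≡ -323 ≡ 3877 (mod 4200).

3877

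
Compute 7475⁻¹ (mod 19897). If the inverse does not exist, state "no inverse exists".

15151

Apply the Euclidean algorithm to 19897 and 7475:
19897 = 2*7475 + 4947
7475 = 1*4947 + 2528
4947 = 1*2528 + 2419
2528 = 1*2419 + 109
2419 = 22*109 + 21
109 = 5*21 + 4
21 = 5*4 + 1
4 = 4*1 + 0
gcd = 1, so the inverse exists. Back-substitute:
1 = 21 − 5·4
1 = −5·109 + 26·21
1 = 26·2419 − 577·109
1 = −577·2528 + 603·2419
1 = 603·4947 − 1180·2528
1 = −1180·7475 + 1783·4947
1 = 1783·19897 − 4746·7475
Hence 7475⁻¹ ≡ -4746 ≡ 15151 (mod 19897).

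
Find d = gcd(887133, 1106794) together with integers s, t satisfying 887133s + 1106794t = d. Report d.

Repeated division:
1106794 = 1×887133 + 219661
887133 = 4×219661 + 8489
219661 = 25×8489 + 7436
8489 = 1×7436 + 1053
7436 = 7×1053 + 65
1053 = 16×65 + 13
65 = 5×13 + 0
gcd(887133, 1106794) = 13.
Express as a combination:
13 = 1053 − 16·65
13 = −16·7436 + 113·1053
13 = 113·8489 − 129·7436
13 = −129·219661 + 3338·8489
13 = 3338·887133 − 13481·219661
13 = −13481·1106794 + 16819·887133
So 13 = (-13481)·1106794 + (16819)·887133.

13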